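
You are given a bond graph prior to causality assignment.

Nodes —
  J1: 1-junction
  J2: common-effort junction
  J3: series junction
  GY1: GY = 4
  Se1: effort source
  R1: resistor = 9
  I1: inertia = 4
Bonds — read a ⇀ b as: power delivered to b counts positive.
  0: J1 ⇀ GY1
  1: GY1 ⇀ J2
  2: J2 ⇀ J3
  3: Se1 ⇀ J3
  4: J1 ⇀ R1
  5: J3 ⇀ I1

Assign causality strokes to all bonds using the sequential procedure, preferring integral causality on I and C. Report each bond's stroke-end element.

bond 3 stroke→J3  (Se1: effort source, stroke at far end)
bond 5 stroke→I1  (I1 outputs flow p/I1)
bond 2 stroke→J3  (common-f at J3 fixed by 5)
bond 1 stroke→J2  (J2: last free bond brings effort in)
bond 0 stroke→J1  (GY1: gyrator matches bond 1)
bond 4 stroke→R1  (only one flow-in slot at J1)

#0 |J1
#1 |J2
#2 |J3
#3 |J3
#4 |R1
#5 |I1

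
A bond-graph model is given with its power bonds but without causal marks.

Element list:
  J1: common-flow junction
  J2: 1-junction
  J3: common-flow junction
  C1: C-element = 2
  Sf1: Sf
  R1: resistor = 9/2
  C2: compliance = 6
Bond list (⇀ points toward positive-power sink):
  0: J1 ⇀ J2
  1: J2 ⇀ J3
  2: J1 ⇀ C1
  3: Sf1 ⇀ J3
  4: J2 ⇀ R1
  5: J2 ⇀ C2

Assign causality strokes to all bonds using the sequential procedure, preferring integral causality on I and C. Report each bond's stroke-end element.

bond 0 stroke at J2
bond 1 stroke at J3
bond 2 stroke at J1
bond 3 stroke at Sf1
bond 4 stroke at J2
bond 5 stroke at J2

#3 stroke at Sf1  (Sf1 fixes flow; stroke at Sf1)
#1 stroke at J3  (1-jn J3 has f-setter on 3)
#0 stroke at J2  (J2: bond 1 brought flow, rest push out)
#4 stroke at J2  (J2: bond 1 brought flow, rest push out)
#5 stroke at J2  (common-f at J2 fixed by 1)
#2 stroke at J1  (1-jn J1 has f-setter on 0)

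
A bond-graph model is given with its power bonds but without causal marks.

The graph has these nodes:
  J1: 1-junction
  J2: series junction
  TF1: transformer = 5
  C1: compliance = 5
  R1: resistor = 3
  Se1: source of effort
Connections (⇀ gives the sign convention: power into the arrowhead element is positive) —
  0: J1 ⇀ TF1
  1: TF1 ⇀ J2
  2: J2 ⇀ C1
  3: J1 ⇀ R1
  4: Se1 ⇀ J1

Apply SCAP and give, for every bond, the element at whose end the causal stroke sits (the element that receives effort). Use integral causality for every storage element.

bond 0 →J1
bond 1 →TF1
bond 2 →J2
bond 3 →R1
bond 4 →J1

#4 stroke→J1  (Se1: effort source, stroke at far end)
#2 stroke→J2  (C1: C, integral causality)
#1 stroke→TF1  (J2 needs exactly one f-in)
#0 stroke→J1  (TF TF1: opposite of bond 1)
#3 stroke→R1  (only one flow-in slot at J1)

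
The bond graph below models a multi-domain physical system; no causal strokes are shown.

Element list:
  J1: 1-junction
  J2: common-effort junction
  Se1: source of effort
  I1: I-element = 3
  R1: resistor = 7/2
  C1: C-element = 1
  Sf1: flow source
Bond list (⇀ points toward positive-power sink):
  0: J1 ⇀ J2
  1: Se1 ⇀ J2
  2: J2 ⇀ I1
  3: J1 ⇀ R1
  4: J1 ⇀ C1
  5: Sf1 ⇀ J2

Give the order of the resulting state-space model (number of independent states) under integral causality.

β1 |J2  (source Se1 imposes e)
β5 |Sf1  (Sf1 fixes flow; stroke at Sf1)
β0 |J1  (J2 effort already set via bond 1)
β2 |I1  (J2 effort already set via bond 1)
β4 |J1  (C1 outputs effort q/C1)
β3 |R1  (J1: last free bond brings flow in)

2  (C1, I1 all integral)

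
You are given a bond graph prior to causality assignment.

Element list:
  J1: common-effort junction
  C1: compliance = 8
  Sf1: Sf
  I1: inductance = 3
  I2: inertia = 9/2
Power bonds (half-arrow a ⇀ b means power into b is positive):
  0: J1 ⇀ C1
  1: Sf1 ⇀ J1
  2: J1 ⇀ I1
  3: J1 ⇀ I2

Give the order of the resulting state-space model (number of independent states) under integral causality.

3  (C1, I1, I2 all integral)

β1 stroke→Sf1  (Sf1: flow source, stroke at near end)
β0 stroke→J1  (C1: C, integral causality)
β2 stroke→I1  (J1: bond 0 brought effort, rest push out)
β3 stroke→I2  (J1: bond 0 brought effort, rest push out)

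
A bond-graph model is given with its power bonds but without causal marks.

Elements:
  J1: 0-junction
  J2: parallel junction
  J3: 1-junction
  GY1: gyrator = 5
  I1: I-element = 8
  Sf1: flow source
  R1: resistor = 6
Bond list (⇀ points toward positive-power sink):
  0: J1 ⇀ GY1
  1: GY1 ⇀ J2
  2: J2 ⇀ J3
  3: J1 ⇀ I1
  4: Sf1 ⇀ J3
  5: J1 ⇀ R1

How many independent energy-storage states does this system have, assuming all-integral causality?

β4 stroke at Sf1  (source Sf1 imposes f)
β2 stroke at J3  (J3 flow already set via bond 4)
β1 stroke at J2  (J2: last free bond brings effort in)
β0 stroke at J1  (GY1: gyrator matches bond 1)
β3 stroke at I1  (J1 effort already set via bond 0)
β5 stroke at R1  (0-jn J1 has e-setter on 0)

1  (I1 all integral)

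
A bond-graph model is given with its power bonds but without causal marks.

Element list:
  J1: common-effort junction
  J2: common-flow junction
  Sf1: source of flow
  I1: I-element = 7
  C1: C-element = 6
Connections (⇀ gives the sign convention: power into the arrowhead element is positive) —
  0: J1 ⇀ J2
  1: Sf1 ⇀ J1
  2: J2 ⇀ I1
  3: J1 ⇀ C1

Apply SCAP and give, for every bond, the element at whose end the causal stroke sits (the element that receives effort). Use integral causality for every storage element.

#1 →Sf1  (Sf1: flow source, stroke at near end)
#2 →I1  (I1 outputs flow p/I1)
#0 →J2  (1-jn J2 has f-setter on 2)
#3 →J1  (only one effort-in slot at J1)

bond 0 stroke at J2
bond 1 stroke at Sf1
bond 2 stroke at I1
bond 3 stroke at J1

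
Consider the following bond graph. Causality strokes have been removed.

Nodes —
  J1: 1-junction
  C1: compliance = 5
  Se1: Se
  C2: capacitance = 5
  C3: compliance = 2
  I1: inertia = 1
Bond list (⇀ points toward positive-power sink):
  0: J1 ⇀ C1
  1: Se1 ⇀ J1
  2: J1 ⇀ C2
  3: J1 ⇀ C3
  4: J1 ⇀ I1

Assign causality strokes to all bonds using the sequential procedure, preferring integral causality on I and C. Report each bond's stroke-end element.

bond 1 →J1  (Se1 (Se) sets effort on bond)
bond 0 →J1  (prefer integral on C1)
bond 2 →J1  (C2 integral (e out))
bond 3 →J1  (C3 outputs effort q/C3)
bond 4 →I1  (closing 1-jn rule on J1)

#0 stroke→J1
#1 stroke→J1
#2 stroke→J1
#3 stroke→J1
#4 stroke→I1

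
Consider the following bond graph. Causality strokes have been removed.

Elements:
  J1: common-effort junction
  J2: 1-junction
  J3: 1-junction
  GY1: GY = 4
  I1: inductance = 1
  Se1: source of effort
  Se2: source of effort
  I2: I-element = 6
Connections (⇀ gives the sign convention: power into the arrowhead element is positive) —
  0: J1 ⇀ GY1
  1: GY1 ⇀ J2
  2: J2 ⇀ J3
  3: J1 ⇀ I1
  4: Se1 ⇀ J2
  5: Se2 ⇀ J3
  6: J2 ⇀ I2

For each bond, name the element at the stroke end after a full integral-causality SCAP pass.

bond 0 →J1
bond 1 →J2
bond 2 →J2
bond 3 →I1
bond 4 →J2
bond 5 →J3
bond 6 →I2

β4 →J2  (Se1 fixes effort; stroke away)
β5 →J3  (Se2: effort source, stroke at far end)
β2 →J2  (only one flow-in slot at J3)
β3 →I1  (I1 integral (f out))
β0 →J1  (J1 needs exactly one e-in)
β1 →J2  (GY1 both-in/both-out from 0)
β6 →I2  (only one flow-in slot at J2)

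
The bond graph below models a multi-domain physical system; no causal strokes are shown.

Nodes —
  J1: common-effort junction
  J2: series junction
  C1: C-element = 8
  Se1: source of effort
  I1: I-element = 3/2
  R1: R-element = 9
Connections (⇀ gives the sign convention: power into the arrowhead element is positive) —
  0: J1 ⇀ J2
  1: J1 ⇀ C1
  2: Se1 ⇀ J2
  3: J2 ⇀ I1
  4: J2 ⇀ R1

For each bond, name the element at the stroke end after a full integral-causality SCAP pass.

b0 stroke→J2
b1 stroke→J1
b2 stroke→J2
b3 stroke→I1
b4 stroke→J2

b2 →J2  (source Se1 imposes e)
b1 →J1  (C1 outputs effort q/C1)
b0 →J2  (0-jn J1 has e-setter on 1)
b3 →I1  (I1 integral (f out))
b4 →J2  (J2: bond 3 brought flow, rest push out)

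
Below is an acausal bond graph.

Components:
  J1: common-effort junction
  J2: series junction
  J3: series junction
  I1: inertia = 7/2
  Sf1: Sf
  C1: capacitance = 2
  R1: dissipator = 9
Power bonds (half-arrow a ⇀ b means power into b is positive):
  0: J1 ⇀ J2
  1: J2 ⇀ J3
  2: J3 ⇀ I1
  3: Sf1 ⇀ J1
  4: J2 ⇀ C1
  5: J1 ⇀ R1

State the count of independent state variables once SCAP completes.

2  (C1, I1 all integral)

b3 |Sf1  (Sf1: flow source, stroke at near end)
b2 |I1  (I1 integral (f out))
b1 |J3  (1-jn J3 has f-setter on 2)
b0 |J2  (1-jn J2 has f-setter on 1)
b4 |J2  (1-jn J2 has f-setter on 1)
b5 |J1  (closing 0-jn rule on J1)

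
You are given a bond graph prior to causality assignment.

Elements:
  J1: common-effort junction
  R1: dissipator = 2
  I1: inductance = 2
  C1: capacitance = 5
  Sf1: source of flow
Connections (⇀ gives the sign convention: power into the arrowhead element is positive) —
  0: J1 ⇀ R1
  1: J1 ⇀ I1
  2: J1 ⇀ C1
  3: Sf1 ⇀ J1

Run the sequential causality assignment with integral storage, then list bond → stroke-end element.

#0 |R1
#1 |I1
#2 |J1
#3 |Sf1

β3 stroke→Sf1  (Sf1 fixes flow; stroke at Sf1)
β1 stroke→I1  (I1: I, integral causality)
β2 stroke→J1  (C1: C, integral causality)
β0 stroke→R1  (0-jn J1 has e-setter on 2)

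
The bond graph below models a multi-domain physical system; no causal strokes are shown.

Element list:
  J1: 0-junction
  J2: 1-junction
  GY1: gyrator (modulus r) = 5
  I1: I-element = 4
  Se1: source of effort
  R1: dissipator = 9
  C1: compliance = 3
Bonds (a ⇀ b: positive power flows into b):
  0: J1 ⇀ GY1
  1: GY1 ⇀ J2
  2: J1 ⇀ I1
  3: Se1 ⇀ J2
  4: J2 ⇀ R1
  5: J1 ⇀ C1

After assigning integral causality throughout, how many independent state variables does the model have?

2  (C1, I1 all integral)

b3 stroke at J2  (source Se1 imposes e)
b2 stroke at I1  (I1: I, integral causality)
b5 stroke at J1  (C1 integral (e out))
b0 stroke at GY1  (J1: bond 5 brought effort, rest push out)
b1 stroke at GY1  (through GY1, causality inverts; strokes same side of GY1)
b4 stroke at J2  (1-jn J2 has f-setter on 1)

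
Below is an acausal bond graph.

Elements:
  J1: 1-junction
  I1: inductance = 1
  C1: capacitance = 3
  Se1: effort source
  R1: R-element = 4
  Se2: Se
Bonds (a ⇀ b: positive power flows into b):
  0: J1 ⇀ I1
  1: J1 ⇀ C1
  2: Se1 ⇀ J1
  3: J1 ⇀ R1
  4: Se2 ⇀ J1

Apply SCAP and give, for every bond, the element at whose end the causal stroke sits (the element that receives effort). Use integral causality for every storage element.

bond 2 stroke→J1  (Se1 (Se) sets effort on bond)
bond 4 stroke→J1  (Se2: effort source, stroke at far end)
bond 0 stroke→I1  (prefer integral on I1)
bond 1 stroke→J1  (J1: bond 0 brought flow, rest push out)
bond 3 stroke→J1  (J1: bond 0 brought flow, rest push out)

#0 |I1
#1 |J1
#2 |J1
#3 |J1
#4 |J1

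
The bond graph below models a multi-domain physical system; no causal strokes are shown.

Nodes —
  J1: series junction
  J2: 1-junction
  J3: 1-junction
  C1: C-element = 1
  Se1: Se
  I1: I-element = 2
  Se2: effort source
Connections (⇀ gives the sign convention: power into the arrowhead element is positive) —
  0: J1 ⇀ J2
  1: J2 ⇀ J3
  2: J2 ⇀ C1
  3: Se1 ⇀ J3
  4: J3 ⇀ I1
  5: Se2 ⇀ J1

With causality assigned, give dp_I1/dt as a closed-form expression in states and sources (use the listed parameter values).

β3 |J3  (Se1 (Se) sets effort on bond)
β5 |J1  (Se2 (Se) sets effort on bond)
β0 |J2  (only one flow-in slot at J1)
β2 |J2  (C1: C, integral causality)
β1 |J3  (closing 1-jn rule on J2)
β4 |I1  (only one flow-in slot at J3)

dp_I1/dt = E_Se1 + E_Se2 - q_C1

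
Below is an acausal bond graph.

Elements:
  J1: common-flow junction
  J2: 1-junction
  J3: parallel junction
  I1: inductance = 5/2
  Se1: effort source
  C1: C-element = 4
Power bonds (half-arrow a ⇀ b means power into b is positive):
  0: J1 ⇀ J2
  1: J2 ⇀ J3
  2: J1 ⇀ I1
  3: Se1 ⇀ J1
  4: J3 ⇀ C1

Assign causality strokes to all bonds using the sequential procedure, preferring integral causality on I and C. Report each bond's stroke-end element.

β3 stroke at J1  (Se1 (Se) sets effort on bond)
β2 stroke at I1  (I1: I, integral causality)
β0 stroke at J1  (common-f at J1 fixed by 2)
β1 stroke at J2  (1-jn J2 has f-setter on 0)
β4 stroke at J3  (J3 needs exactly one e-in)

b0 stroke→J1
b1 stroke→J2
b2 stroke→I1
b3 stroke→J1
b4 stroke→J3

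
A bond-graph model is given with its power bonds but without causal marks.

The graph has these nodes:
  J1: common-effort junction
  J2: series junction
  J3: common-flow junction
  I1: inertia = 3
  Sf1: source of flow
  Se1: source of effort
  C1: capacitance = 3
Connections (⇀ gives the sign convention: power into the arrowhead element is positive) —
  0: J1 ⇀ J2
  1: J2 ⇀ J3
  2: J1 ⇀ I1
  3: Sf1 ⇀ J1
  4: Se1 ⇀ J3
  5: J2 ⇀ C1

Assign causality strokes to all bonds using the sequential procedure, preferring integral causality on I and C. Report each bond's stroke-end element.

#0 stroke→J1
#1 stroke→J2
#2 stroke→I1
#3 stroke→Sf1
#4 stroke→J3
#5 stroke→J2

β3 stroke at Sf1  (Sf1 (Sf) sets flow on bond)
β4 stroke at J3  (Se1 fixes effort; stroke away)
β1 stroke at J2  (only one flow-in slot at J3)
β2 stroke at I1  (prefer integral on I1)
β0 stroke at J1  (J1: last free bond brings effort in)
β5 stroke at J2  (1-jn J2 has f-setter on 0)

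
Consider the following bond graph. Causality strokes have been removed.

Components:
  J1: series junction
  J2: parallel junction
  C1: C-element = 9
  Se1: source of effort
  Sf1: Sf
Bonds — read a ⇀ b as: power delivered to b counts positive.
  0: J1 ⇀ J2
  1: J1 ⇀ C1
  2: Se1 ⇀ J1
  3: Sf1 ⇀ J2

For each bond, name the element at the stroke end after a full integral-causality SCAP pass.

#0 stroke at J2
#1 stroke at J1
#2 stroke at J1
#3 stroke at Sf1

b2 |J1  (Se1: effort source, stroke at far end)
b3 |Sf1  (source Sf1 imposes f)
b0 |J2  (J2: last free bond brings effort in)
b1 |J1  (1-jn J1 has f-setter on 0)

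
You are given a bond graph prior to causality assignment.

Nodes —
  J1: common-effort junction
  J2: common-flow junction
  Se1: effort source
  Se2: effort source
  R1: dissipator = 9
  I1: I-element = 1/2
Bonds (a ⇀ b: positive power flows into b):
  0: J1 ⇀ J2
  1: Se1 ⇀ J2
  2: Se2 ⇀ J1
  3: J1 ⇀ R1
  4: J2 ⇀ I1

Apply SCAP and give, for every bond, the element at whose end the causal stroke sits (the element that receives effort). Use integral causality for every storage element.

b0 stroke at J2
b1 stroke at J2
b2 stroke at J1
b3 stroke at R1
b4 stroke at I1

bond 1 →J2  (Se1 fixes effort; stroke away)
bond 2 →J1  (Se2 (Se) sets effort on bond)
bond 0 →J2  (J1 effort already set via bond 2)
bond 3 →R1  (0-jn J1 has e-setter on 2)
bond 4 →I1  (closing 1-jn rule on J2)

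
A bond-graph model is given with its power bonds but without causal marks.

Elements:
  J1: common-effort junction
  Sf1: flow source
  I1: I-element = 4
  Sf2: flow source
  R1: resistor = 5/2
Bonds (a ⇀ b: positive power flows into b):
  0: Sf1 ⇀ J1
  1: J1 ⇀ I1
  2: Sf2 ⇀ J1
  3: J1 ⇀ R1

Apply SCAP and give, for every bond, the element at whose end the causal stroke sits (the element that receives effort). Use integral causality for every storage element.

b0 stroke→Sf1
b1 stroke→I1
b2 stroke→Sf2
b3 stroke→J1

bond 0 stroke at Sf1  (Sf1: flow source, stroke at near end)
bond 2 stroke at Sf2  (Sf2 (Sf) sets flow on bond)
bond 1 stroke at I1  (prefer integral on I1)
bond 3 stroke at J1  (J1 needs exactly one e-in)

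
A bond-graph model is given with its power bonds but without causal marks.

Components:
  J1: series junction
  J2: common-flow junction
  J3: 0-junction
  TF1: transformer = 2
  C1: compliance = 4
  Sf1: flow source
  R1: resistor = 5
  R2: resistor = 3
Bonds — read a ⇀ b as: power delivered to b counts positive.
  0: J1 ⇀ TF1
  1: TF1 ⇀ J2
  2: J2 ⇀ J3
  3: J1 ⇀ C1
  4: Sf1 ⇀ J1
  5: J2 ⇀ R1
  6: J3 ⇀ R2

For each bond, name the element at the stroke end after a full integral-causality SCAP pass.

bond 4 stroke at Sf1  (Sf1 fixes flow; stroke at Sf1)
bond 0 stroke at J1  (1-jn J1 has f-setter on 4)
bond 3 stroke at J1  (1-jn J1 has f-setter on 4)
bond 1 stroke at TF1  (TF1: transformer flips bond 0)
bond 2 stroke at J2  (1-jn J2 has f-setter on 1)
bond 5 stroke at J2  (J2 flow already set via bond 1)
bond 6 stroke at J3  (J3 needs exactly one e-in)

b0 |J1
b1 |TF1
b2 |J2
b3 |J1
b4 |Sf1
b5 |J2
b6 |J3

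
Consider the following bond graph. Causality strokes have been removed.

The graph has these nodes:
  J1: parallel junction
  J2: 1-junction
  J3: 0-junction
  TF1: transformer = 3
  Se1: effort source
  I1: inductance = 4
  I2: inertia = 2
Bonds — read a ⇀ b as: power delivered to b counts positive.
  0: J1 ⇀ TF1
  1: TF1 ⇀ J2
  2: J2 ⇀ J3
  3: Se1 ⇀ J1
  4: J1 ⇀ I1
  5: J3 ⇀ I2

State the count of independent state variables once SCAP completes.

2  (I1, I2 all integral)

β3 →J1  (Se1: effort source, stroke at far end)
β0 →TF1  (J1: bond 3 brought effort, rest push out)
β4 →I1  (0-jn J1 has e-setter on 3)
β1 →J2  (through TF1, causality passes straight; one stroke at TF1)
β2 →J3  (J2: last free bond brings flow in)
β5 →I2  (J3 effort already set via bond 2)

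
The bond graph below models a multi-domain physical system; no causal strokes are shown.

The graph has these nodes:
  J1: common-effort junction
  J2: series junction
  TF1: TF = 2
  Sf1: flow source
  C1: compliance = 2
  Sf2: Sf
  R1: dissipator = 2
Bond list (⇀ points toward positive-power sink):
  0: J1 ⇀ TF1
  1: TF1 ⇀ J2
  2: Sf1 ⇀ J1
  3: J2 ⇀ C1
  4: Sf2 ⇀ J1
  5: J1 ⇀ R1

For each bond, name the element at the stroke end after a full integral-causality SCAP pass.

#0 stroke at J1
#1 stroke at TF1
#2 stroke at Sf1
#3 stroke at J2
#4 stroke at Sf2
#5 stroke at R1

#2 stroke→Sf1  (Sf1: flow source, stroke at near end)
#4 stroke→Sf2  (Sf2 (Sf) sets flow on bond)
#3 stroke→J2  (prefer integral on C1)
#1 stroke→TF1  (J2 needs exactly one f-in)
#0 stroke→J1  (TF TF1: opposite of bond 1)
#5 stroke→R1  (0-jn J1 has e-setter on 0)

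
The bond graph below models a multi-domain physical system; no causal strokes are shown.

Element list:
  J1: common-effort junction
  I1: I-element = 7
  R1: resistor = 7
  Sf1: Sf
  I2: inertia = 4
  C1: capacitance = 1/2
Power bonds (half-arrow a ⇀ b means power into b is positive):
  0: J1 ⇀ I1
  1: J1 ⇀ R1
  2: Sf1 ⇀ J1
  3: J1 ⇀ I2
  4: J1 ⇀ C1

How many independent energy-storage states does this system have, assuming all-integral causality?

bond 2 stroke→Sf1  (Sf1 (Sf) sets flow on bond)
bond 0 stroke→I1  (I1 outputs flow p/I1)
bond 3 stroke→I2  (I2 outputs flow p/I2)
bond 4 stroke→J1  (C1: C, integral causality)
bond 1 stroke→R1  (0-jn J1 has e-setter on 4)

3  (C1, I1, I2 all integral)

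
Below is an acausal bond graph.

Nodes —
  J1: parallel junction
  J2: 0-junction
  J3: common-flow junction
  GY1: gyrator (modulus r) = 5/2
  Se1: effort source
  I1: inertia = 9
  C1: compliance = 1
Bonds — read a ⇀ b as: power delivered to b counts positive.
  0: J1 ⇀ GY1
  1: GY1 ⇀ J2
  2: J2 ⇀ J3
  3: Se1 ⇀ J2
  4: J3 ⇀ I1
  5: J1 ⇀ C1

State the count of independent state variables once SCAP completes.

2  (C1, I1 all integral)

#3 stroke at J2  (Se1 (Se) sets effort on bond)
#1 stroke at GY1  (J2: bond 3 brought effort, rest push out)
#2 stroke at J3  (J2: bond 3 brought effort, rest push out)
#4 stroke at I1  (only one flow-in slot at J3)
#0 stroke at GY1  (through GY1, causality inverts; strokes same side of GY1)
#5 stroke at J1  (J1: last free bond brings effort in)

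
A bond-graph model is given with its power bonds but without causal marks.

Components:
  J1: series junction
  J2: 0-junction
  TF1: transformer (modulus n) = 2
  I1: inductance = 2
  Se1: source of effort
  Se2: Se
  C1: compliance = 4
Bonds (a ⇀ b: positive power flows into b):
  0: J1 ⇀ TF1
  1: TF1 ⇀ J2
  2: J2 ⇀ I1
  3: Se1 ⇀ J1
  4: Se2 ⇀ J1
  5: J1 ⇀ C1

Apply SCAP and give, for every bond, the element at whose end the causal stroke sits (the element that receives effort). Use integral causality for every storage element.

b0 |TF1
b1 |J2
b2 |I1
b3 |J1
b4 |J1
b5 |J1

β3 stroke→J1  (Se1: effort source, stroke at far end)
β4 stroke→J1  (Se2 (Se) sets effort on bond)
β2 stroke→I1  (I1 outputs flow p/I1)
β1 stroke→J2  (only one effort-in slot at J2)
β0 stroke→TF1  (TF1: transformer flips bond 1)
β5 stroke→J1  (J1: bond 0 brought flow, rest push out)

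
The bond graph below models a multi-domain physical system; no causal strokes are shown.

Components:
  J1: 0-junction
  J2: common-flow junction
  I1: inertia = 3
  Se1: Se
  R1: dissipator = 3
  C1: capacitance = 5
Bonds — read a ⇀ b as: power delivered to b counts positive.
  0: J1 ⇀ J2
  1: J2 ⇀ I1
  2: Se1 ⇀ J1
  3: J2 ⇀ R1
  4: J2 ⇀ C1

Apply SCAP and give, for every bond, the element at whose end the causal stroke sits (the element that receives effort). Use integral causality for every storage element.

β0 →J2
β1 →I1
β2 →J1
β3 →J2
β4 →J2

bond 2 stroke→J1  (source Se1 imposes e)
bond 0 stroke→J2  (J1 effort already set via bond 2)
bond 1 stroke→I1  (I1 integral (f out))
bond 3 stroke→J2  (1-jn J2 has f-setter on 1)
bond 4 stroke→J2  (1-jn J2 has f-setter on 1)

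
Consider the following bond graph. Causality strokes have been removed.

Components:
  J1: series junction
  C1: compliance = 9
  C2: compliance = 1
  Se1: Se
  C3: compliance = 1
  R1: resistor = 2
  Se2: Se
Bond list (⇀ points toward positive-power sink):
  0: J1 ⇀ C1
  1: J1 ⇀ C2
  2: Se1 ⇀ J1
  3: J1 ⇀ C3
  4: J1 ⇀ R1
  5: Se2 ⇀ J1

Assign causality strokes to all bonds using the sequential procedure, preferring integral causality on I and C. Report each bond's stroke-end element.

β2 →J1  (source Se1 imposes e)
β5 →J1  (Se2: effort source, stroke at far end)
β0 →J1  (C1: C, integral causality)
β1 →J1  (C2 integral (e out))
β3 →J1  (C3 integral (e out))
β4 →R1  (only one flow-in slot at J1)

#0 stroke at J1
#1 stroke at J1
#2 stroke at J1
#3 stroke at J1
#4 stroke at R1
#5 stroke at J1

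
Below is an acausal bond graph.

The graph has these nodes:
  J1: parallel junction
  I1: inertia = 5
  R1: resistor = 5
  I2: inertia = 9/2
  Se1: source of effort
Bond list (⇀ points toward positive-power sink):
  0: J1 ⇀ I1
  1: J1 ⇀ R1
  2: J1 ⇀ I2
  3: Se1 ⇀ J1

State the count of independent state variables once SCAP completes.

β3 |J1  (Se1: effort source, stroke at far end)
β0 |I1  (common-e at J1 fixed by 3)
β1 |R1  (0-jn J1 has e-setter on 3)
β2 |I2  (J1 effort already set via bond 3)

2  (I1, I2 all integral)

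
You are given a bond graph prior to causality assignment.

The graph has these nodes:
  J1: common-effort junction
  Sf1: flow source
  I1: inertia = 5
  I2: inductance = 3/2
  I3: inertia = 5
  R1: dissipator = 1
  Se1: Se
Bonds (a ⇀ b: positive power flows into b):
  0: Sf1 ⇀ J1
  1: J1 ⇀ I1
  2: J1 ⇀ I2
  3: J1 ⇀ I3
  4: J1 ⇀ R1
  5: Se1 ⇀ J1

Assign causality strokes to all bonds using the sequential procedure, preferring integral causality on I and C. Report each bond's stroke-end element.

b0 →Sf1  (Sf1 fixes flow; stroke at Sf1)
b5 →J1  (Se1 (Se) sets effort on bond)
b1 →I1  (J1: bond 5 brought effort, rest push out)
b2 →I2  (common-e at J1 fixed by 5)
b3 →I3  (0-jn J1 has e-setter on 5)
b4 →R1  (J1 effort already set via bond 5)

β0 |Sf1
β1 |I1
β2 |I2
β3 |I3
β4 |R1
β5 |J1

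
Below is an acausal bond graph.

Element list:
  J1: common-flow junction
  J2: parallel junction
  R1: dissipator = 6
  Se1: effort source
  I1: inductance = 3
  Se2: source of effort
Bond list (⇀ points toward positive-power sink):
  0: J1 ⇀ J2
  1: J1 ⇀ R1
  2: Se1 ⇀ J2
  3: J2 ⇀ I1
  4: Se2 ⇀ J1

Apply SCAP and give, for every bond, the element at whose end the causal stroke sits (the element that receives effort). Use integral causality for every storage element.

bond 0 →J1
bond 1 →R1
bond 2 →J2
bond 3 →I1
bond 4 →J1

bond 2 stroke at J2  (source Se1 imposes e)
bond 4 stroke at J1  (Se2: effort source, stroke at far end)
bond 0 stroke at J1  (J2 effort already set via bond 2)
bond 3 stroke at I1  (common-e at J2 fixed by 2)
bond 1 stroke at R1  (only one flow-in slot at J1)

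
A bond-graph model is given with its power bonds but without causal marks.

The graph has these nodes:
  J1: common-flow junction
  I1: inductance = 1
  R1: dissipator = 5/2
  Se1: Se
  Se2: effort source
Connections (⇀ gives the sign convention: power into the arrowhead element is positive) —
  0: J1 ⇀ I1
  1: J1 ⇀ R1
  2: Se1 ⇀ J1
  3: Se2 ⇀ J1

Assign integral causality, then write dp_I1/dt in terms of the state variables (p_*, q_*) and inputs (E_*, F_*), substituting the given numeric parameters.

β2 →J1  (Se1 (Se) sets effort on bond)
β3 →J1  (Se2 (Se) sets effort on bond)
β0 →I1  (I1 integral (f out))
β1 →J1  (1-jn J1 has f-setter on 0)

dp_I1/dt = E_Se1 + E_Se2 - 5*p_I1/2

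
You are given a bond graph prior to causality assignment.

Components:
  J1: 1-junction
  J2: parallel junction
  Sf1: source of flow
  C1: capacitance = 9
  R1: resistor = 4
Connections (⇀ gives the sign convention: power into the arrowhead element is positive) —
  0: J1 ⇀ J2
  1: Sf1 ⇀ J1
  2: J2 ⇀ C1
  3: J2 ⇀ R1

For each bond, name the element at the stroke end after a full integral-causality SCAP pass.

#1 stroke at Sf1  (Sf1: flow source, stroke at near end)
#0 stroke at J1  (1-jn J1 has f-setter on 1)
#2 stroke at J2  (C1 outputs effort q/C1)
#3 stroke at R1  (common-e at J2 fixed by 2)

b0 |J1
b1 |Sf1
b2 |J2
b3 |R1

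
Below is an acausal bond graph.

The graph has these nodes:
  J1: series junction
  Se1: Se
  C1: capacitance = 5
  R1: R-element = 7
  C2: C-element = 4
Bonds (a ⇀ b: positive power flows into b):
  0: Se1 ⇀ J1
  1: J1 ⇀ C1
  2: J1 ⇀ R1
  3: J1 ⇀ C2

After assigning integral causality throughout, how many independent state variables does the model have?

2  (C1, C2 all integral)

b0 |J1  (Se1: effort source, stroke at far end)
b1 |J1  (C1 integral (e out))
b3 |J1  (C2: C, integral causality)
b2 |R1  (only one flow-in slot at J1)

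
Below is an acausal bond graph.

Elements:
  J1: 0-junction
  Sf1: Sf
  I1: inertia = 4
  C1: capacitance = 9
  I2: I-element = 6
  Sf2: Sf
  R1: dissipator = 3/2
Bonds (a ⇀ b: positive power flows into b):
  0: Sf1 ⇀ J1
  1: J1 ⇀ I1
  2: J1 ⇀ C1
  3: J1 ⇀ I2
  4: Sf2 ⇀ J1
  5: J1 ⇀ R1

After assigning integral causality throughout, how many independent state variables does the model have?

b0 stroke→Sf1  (Sf1: flow source, stroke at near end)
b4 stroke→Sf2  (Sf2: flow source, stroke at near end)
b1 stroke→I1  (prefer integral on I1)
b2 stroke→J1  (C1: C, integral causality)
b3 stroke→I2  (common-e at J1 fixed by 2)
b5 stroke→R1  (0-jn J1 has e-setter on 2)

3  (C1, I1, I2 all integral)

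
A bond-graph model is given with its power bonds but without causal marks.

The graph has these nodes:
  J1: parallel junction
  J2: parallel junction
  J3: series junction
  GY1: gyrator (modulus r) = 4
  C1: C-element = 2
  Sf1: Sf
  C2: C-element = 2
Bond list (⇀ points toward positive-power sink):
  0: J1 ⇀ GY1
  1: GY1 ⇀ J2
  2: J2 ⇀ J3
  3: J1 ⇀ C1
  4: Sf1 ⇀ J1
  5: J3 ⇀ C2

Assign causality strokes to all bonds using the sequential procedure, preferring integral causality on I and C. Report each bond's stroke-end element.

b4 →Sf1  (Sf1 fixes flow; stroke at Sf1)
b3 →J1  (prefer integral on C1)
b0 →GY1  (J1 effort already set via bond 3)
b1 →GY1  (through GY1, causality inverts; strokes same side of GY1)
b2 →J2  (J2 needs exactly one e-in)
b5 →J3  (common-f at J3 fixed by 2)

#0 stroke at GY1
#1 stroke at GY1
#2 stroke at J2
#3 stroke at J1
#4 stroke at Sf1
#5 stroke at J3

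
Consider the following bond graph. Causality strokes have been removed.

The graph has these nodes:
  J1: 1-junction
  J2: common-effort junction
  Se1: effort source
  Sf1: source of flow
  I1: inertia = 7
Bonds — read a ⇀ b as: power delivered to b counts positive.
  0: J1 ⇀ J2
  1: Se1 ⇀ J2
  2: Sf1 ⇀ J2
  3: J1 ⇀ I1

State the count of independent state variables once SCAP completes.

1  (I1 all integral)

β1 stroke at J2  (source Se1 imposes e)
β2 stroke at Sf1  (Sf1 (Sf) sets flow on bond)
β0 stroke at J1  (0-jn J2 has e-setter on 1)
β3 stroke at I1  (only one flow-in slot at J1)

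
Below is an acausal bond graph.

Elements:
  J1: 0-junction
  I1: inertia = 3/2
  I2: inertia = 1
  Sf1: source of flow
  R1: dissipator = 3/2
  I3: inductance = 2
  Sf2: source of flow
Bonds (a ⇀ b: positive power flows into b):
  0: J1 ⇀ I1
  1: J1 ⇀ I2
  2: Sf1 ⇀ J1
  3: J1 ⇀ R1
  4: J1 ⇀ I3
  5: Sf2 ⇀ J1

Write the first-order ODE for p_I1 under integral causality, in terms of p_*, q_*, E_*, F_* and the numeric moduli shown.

#2 |Sf1  (Sf1 fixes flow; stroke at Sf1)
#5 |Sf2  (Sf2 fixes flow; stroke at Sf2)
#0 |I1  (I1 integral (f out))
#1 |I2  (I2 outputs flow p/I2)
#4 |I3  (I3: I, integral causality)
#3 |J1  (only one effort-in slot at J1)

dp_I1/dt = 3*F_Sf1/2 + 3*F_Sf2/2 - p_I1 - 3*p_I2/2 - 3*p_I3/4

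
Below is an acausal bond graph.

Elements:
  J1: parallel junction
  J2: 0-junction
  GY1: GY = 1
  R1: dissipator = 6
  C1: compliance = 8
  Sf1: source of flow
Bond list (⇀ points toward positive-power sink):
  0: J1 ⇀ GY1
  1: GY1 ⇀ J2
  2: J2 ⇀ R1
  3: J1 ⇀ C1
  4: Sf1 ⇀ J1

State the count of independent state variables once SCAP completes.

bond 4 stroke at Sf1  (Sf1 (Sf) sets flow on bond)
bond 3 stroke at J1  (C1: C, integral causality)
bond 0 stroke at GY1  (common-e at J1 fixed by 3)
bond 1 stroke at GY1  (GY GY1: same side as bond 0)
bond 2 stroke at J2  (only one effort-in slot at J2)

1  (C1 all integral)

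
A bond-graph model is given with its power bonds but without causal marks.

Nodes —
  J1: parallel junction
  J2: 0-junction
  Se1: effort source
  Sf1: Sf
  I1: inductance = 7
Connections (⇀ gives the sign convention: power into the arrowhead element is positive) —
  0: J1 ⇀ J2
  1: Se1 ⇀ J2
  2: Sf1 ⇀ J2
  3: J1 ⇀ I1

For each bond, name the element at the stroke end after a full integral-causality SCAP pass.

b1 stroke→J2  (Se1 (Se) sets effort on bond)
b2 stroke→Sf1  (Sf1: flow source, stroke at near end)
b0 stroke→J1  (J2: bond 1 brought effort, rest push out)
b3 stroke→I1  (common-e at J1 fixed by 0)

#0 |J1
#1 |J2
#2 |Sf1
#3 |I1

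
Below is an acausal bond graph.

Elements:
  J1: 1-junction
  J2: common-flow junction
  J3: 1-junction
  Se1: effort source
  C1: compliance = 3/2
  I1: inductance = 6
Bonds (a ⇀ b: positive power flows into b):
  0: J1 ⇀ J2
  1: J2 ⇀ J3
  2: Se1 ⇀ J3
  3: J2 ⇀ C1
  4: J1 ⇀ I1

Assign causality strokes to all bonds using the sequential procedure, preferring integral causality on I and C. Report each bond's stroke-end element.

#2 stroke at J3  (source Se1 imposes e)
#1 stroke at J2  (J3: last free bond brings flow in)
#3 stroke at J2  (C1 integral (e out))
#0 stroke at J1  (only one flow-in slot at J2)
#4 stroke at I1  (J1 needs exactly one f-in)

β0 stroke at J1
β1 stroke at J2
β2 stroke at J3
β3 stroke at J2
β4 stroke at I1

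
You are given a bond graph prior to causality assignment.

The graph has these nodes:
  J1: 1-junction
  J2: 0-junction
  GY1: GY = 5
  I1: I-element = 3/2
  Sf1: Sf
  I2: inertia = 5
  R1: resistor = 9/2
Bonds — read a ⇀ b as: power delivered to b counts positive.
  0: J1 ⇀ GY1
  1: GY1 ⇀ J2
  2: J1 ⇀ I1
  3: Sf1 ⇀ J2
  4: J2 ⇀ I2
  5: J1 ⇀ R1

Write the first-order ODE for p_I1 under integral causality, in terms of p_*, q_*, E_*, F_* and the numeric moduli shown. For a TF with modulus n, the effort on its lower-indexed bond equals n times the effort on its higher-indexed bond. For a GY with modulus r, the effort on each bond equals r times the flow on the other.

dp_I1/dt = 5*F_Sf1 - 3*p_I1 - p_I2

b3 →Sf1  (source Sf1 imposes f)
b2 →I1  (I1 outputs flow p/I1)
b0 →J1  (common-f at J1 fixed by 2)
b5 →J1  (common-f at J1 fixed by 2)
b1 →J2  (GY1 both-in/both-out from 0)
b4 →I2  (J2 effort already set via bond 1)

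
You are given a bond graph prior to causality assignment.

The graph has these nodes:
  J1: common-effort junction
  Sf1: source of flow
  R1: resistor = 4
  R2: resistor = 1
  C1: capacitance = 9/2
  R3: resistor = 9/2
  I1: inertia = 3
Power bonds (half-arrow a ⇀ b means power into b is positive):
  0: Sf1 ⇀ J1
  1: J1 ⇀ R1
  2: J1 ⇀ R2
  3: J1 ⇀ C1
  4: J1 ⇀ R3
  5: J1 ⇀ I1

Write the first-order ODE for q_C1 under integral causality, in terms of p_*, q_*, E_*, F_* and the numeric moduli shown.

#0 →Sf1  (Sf1 (Sf) sets flow on bond)
#3 →J1  (C1 integral (e out))
#1 →R1  (J1: bond 3 brought effort, rest push out)
#2 →R2  (J1: bond 3 brought effort, rest push out)
#4 →R3  (0-jn J1 has e-setter on 3)
#5 →I1  (J1: bond 3 brought effort, rest push out)

dq_C1/dt = F_Sf1 - p_I1/3 - 53*q_C1/162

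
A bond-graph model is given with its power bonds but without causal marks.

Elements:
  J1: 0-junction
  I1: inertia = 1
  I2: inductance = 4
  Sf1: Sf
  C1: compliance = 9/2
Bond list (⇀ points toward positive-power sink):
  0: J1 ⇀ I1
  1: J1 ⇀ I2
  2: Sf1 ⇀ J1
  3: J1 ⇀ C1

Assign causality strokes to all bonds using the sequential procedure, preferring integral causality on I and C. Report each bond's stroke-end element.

β0 stroke→I1
β1 stroke→I2
β2 stroke→Sf1
β3 stroke→J1

#2 |Sf1  (Sf1: flow source, stroke at near end)
#0 |I1  (prefer integral on I1)
#1 |I2  (I2 outputs flow p/I2)
#3 |J1  (closing 0-jn rule on J1)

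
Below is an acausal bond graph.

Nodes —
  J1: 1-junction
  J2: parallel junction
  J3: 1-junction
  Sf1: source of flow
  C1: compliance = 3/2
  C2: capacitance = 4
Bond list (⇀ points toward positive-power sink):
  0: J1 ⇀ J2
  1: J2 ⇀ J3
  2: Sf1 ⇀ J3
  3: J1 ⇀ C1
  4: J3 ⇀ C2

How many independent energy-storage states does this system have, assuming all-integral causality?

β2 →Sf1  (Sf1 fixes flow; stroke at Sf1)
β1 →J3  (1-jn J3 has f-setter on 2)
β4 →J3  (common-f at J3 fixed by 2)
β0 →J2  (J2: last free bond brings effort in)
β3 →J1  (J1 flow already set via bond 0)

2  (C1, C2 all integral)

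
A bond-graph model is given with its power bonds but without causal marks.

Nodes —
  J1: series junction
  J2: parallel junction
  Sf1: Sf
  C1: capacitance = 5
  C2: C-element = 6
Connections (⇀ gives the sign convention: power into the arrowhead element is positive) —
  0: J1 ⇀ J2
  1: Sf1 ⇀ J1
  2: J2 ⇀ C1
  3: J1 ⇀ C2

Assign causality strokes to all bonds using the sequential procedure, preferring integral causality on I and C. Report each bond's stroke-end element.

β0 →J1
β1 →Sf1
β2 →J2
β3 →J1

#1 |Sf1  (source Sf1 imposes f)
#0 |J1  (common-f at J1 fixed by 1)
#3 |J1  (1-jn J1 has f-setter on 1)
#2 |J2  (closing 0-jn rule on J2)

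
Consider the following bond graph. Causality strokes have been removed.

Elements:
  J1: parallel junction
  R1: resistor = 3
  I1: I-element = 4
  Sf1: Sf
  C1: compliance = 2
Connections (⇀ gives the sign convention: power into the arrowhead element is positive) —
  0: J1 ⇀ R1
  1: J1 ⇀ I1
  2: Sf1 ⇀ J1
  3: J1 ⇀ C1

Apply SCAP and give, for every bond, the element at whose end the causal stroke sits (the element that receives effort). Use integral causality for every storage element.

b2 stroke→Sf1  (Sf1 (Sf) sets flow on bond)
b1 stroke→I1  (I1 integral (f out))
b3 stroke→J1  (C1 integral (e out))
b0 stroke→R1  (J1: bond 3 brought effort, rest push out)

β0 stroke at R1
β1 stroke at I1
β2 stroke at Sf1
β3 stroke at J1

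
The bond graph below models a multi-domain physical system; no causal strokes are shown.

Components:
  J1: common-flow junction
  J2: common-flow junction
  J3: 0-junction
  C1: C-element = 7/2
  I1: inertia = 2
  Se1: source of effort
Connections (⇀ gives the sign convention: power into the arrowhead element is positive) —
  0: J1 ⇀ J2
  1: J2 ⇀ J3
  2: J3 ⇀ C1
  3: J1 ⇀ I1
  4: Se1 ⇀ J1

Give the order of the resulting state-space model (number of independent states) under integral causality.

b4 |J1  (source Se1 imposes e)
b2 |J3  (C1 outputs effort q/C1)
b1 |J2  (0-jn J3 has e-setter on 2)
b0 |J1  (J2 needs exactly one f-in)
b3 |I1  (only one flow-in slot at J1)

2  (C1, I1 all integral)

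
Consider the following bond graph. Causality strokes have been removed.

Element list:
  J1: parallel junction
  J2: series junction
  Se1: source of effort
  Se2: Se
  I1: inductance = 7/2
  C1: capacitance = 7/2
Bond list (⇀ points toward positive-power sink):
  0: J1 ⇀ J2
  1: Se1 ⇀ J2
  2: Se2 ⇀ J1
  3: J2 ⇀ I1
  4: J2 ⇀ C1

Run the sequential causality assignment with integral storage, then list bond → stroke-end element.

bond 0 stroke→J2
bond 1 stroke→J2
bond 2 stroke→J1
bond 3 stroke→I1
bond 4 stroke→J2

β1 |J2  (Se1: effort source, stroke at far end)
β2 |J1  (Se2 fixes effort; stroke away)
β0 |J2  (J1 effort already set via bond 2)
β3 |I1  (I1 outputs flow p/I1)
β4 |J2  (1-jn J2 has f-setter on 3)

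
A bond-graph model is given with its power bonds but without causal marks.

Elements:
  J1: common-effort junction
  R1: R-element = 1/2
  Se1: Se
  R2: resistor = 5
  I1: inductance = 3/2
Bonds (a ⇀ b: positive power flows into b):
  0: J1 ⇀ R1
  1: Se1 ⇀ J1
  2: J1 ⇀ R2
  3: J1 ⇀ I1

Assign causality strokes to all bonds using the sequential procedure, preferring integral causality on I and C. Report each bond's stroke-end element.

b1 stroke at J1  (Se1 (Se) sets effort on bond)
b0 stroke at R1  (common-e at J1 fixed by 1)
b2 stroke at R2  (common-e at J1 fixed by 1)
b3 stroke at I1  (0-jn J1 has e-setter on 1)

β0 →R1
β1 →J1
β2 →R2
β3 →I1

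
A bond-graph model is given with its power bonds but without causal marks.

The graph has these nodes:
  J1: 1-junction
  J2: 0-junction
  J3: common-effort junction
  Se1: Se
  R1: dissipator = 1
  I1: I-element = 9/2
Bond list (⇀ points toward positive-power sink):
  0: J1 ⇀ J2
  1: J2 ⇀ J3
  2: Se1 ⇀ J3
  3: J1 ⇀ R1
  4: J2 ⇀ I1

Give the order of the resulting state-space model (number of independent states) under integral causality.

1  (I1 all integral)

b2 stroke→J3  (source Se1 imposes e)
b1 stroke→J2  (J3: bond 2 brought effort, rest push out)
b0 stroke→J1  (common-e at J2 fixed by 1)
b4 stroke→I1  (J2 effort already set via bond 1)
b3 stroke→R1  (only one flow-in slot at J1)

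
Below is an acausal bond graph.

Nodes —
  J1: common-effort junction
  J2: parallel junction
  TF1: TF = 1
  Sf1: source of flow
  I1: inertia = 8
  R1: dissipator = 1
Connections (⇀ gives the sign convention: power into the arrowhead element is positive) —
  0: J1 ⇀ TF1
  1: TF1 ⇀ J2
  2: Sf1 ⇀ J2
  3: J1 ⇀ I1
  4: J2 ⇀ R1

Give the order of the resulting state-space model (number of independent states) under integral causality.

#2 |Sf1  (source Sf1 imposes f)
#3 |I1  (I1 outputs flow p/I1)
#0 |J1  (J1 needs exactly one e-in)
#1 |TF1  (TF1 one-in-one-out from 0)
#4 |J2  (closing 0-jn rule on J2)

1  (I1 all integral)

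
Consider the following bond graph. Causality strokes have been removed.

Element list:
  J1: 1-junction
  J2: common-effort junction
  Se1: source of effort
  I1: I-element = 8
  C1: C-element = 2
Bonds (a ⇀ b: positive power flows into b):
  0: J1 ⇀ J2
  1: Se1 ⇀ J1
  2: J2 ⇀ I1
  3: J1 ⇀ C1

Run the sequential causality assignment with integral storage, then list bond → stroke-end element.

b1 |J1  (Se1 fixes effort; stroke away)
b2 |I1  (I1: I, integral causality)
b0 |J2  (only one effort-in slot at J2)
b3 |J1  (1-jn J1 has f-setter on 0)

#0 |J2
#1 |J1
#2 |I1
#3 |J1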